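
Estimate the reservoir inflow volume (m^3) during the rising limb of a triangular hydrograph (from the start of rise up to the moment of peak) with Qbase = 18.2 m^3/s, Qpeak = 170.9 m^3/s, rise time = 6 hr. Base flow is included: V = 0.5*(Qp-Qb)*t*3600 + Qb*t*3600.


V = 0.5*(170.9 - 18.2)*6*3600 + 18.2*6*3600 = 2.0423e+06 m^3


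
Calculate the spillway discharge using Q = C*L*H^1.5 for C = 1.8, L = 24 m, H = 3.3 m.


Q = 1.8 * 24 * 3.3^1.5 = 258.9731 m^3/s


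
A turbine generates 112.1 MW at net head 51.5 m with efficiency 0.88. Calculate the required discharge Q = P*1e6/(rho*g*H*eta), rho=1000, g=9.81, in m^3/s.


Q = 112.1 * 1e6 / (1000 * 9.81 * 51.5 * 0.88) = 252.1429 m^3/s


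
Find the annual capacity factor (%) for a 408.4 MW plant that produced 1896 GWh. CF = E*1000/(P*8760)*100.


CF = 1896 * 1000 / (408.4 * 8760) * 100 = 52.9967 %


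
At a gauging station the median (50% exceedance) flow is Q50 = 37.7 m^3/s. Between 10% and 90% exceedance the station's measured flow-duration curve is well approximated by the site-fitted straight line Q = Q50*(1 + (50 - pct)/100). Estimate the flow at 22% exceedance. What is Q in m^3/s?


Q = 37.7 * (1 + (50 - 22)/100) = 48.2560 m^3/s


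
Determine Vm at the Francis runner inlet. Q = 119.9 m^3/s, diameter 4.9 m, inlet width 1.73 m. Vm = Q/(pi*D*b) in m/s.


Vm = 119.9 / (pi * 4.9 * 1.73) = 4.5022 m/s


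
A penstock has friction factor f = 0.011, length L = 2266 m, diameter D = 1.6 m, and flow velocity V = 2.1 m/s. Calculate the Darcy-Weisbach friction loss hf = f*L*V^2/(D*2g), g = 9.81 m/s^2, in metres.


hf = 0.011 * 2266 * 2.1^2 / (1.6 * 2 * 9.81) = 3.5016 m


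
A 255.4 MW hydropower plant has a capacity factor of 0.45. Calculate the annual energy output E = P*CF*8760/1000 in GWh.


E = 255.4 * 0.45 * 8760 / 1000 = 1006.7868 GWh


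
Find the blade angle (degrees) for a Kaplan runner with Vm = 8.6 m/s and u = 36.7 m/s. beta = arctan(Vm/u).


beta = arctan(8.6 / 36.7) = 13.1883 degrees


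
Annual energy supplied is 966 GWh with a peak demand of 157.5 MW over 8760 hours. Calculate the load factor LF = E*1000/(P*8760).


LF = 966 * 1000 / (157.5 * 8760) = 0.7002


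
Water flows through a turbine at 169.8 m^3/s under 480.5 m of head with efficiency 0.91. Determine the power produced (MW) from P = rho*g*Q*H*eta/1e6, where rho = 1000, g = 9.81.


P = 1000 * 9.81 * 169.8 * 480.5 * 0.91 / 1e6 = 728.3523 MW


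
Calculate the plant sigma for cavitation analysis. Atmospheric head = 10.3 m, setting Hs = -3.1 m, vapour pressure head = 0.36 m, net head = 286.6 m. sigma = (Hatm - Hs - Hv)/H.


sigma = (10.3 - (-3.1) - 0.36) / 286.6 = 0.0455


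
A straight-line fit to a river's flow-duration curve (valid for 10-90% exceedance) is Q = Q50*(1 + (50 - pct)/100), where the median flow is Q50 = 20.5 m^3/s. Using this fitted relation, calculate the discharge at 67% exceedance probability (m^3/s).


Q = 20.5 * (1 + (50 - 67)/100) = 17.0150 m^3/s


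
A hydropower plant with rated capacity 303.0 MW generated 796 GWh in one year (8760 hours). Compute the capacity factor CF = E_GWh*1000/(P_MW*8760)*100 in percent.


CF = 796 * 1000 / (303.0 * 8760) * 100 = 29.9893 %


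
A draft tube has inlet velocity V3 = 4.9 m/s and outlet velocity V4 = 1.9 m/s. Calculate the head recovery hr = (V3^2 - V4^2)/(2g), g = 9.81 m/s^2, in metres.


hr = (4.9^2 - 1.9^2) / (2*9.81) = 1.0398 m


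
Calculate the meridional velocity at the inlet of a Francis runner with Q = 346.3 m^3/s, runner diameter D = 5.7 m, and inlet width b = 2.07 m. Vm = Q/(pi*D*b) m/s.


Vm = 346.3 / (pi * 5.7 * 2.07) = 9.3424 m/s


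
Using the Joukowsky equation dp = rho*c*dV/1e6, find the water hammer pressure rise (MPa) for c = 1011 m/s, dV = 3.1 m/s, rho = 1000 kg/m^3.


dp = 1000 * 1011 * 3.1 / 1e6 = 3.1341 MPa


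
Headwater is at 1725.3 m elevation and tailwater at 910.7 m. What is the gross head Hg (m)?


Hg = 1725.3 - 910.7 = 814.6000 m


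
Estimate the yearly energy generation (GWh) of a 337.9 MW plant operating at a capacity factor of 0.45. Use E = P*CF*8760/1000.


E = 337.9 * 0.45 * 8760 / 1000 = 1332.0018 GWh


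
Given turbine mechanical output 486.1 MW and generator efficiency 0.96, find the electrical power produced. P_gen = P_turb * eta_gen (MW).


P_gen = 486.1 * 0.96 = 466.6560 MW


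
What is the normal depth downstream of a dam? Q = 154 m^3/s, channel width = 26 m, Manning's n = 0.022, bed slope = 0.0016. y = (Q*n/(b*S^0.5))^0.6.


y = (154 * 0.022 / (26 * 0.0016^0.5))^0.6 = 2.0312 m


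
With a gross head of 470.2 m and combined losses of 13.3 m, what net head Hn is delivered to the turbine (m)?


Hn = 470.2 - 13.3 = 456.9000 m


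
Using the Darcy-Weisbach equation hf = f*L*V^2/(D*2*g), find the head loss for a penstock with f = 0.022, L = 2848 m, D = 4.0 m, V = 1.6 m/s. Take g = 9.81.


hf = 0.022 * 2848 * 1.6^2 / (4.0 * 2 * 9.81) = 2.0438 m


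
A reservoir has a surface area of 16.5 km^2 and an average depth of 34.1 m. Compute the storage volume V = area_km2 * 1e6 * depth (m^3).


V = 16.5 * 1e6 * 34.1 = 5.6265e+08 m^3


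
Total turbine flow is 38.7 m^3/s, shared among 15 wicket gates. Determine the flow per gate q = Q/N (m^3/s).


q = 38.7 / 15 = 2.5800 m^3/s


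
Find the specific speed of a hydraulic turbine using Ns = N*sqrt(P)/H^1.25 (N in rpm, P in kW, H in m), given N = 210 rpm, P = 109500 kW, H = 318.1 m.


Ns = 210 * 109500^0.5 / 318.1^1.25 = 51.7275


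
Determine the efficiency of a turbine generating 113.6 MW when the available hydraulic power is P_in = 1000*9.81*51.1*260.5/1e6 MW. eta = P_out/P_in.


P_in = 1000 * 9.81 * 51.1 * 260.5 / 1e6 = 130.5863 MW
eta = 113.6 / 130.5863 = 0.8699


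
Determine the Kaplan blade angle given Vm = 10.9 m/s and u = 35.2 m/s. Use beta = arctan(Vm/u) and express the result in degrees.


beta = arctan(10.9 / 35.2) = 17.2056 degrees


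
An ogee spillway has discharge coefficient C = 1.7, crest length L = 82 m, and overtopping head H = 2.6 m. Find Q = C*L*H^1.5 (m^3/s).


Q = 1.7 * 82 * 2.6^1.5 = 584.4169 m^3/s


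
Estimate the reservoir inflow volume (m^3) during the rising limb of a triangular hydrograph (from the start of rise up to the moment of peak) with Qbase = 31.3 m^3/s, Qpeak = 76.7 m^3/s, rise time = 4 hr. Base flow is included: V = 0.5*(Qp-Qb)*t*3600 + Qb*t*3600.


V = 0.5*(76.7 - 31.3)*4*3600 + 31.3*4*3600 = 777600.0000 m^3


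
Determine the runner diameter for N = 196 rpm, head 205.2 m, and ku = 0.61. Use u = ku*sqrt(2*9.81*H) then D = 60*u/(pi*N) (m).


u = 0.61 * sqrt(2*9.81*205.2) = 38.7051 m/s
D = 60 * 38.7051 / (pi * 196) = 3.7715 m


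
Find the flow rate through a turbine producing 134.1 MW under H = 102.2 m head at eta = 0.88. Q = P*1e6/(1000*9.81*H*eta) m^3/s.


Q = 134.1 * 1e6 / (1000 * 9.81 * 102.2 * 0.88) = 151.9939 m^3/s


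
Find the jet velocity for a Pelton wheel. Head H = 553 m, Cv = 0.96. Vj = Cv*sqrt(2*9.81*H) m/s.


Vj = 0.96 * sqrt(2*9.81*553) = 99.9962 m/s


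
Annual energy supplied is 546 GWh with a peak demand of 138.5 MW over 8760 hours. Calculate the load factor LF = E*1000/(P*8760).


LF = 546 * 1000 / (138.5 * 8760) = 0.4500


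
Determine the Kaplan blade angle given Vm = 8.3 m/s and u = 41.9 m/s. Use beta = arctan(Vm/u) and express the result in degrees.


beta = arctan(8.3 / 41.9) = 11.2047 degrees


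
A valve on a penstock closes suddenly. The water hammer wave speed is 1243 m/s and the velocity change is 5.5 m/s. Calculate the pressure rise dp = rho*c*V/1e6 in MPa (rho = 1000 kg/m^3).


dp = 1000 * 1243 * 5.5 / 1e6 = 6.8365 MPa


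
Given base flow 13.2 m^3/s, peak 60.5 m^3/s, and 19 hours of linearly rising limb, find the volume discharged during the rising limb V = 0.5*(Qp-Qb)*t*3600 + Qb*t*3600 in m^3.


V = 0.5*(60.5 - 13.2)*19*3600 + 13.2*19*3600 = 2.5205e+06 m^3


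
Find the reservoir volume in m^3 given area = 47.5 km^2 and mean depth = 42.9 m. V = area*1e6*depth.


V = 47.5 * 1e6 * 42.9 = 2.0378e+09 m^3


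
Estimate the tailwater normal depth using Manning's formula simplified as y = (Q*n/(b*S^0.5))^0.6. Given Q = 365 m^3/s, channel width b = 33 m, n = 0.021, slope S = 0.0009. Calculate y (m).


y = (365 * 0.021 / (33 * 0.0009^0.5))^0.6 = 3.4145 m


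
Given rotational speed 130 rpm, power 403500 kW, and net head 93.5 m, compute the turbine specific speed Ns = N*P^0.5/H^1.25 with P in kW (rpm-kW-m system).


Ns = 130 * 403500^0.5 / 93.5^1.25 = 284.0211


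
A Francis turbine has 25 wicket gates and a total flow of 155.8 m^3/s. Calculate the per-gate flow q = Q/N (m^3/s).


q = 155.8 / 25 = 6.2320 m^3/s


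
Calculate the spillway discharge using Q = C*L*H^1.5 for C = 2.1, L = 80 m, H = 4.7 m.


Q = 2.1 * 80 * 4.7^1.5 = 1711.8120 m^3/s


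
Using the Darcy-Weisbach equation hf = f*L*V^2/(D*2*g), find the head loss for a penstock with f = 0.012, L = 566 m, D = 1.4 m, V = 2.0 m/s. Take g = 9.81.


hf = 0.012 * 566 * 2.0^2 / (1.4 * 2 * 9.81) = 0.9891 m


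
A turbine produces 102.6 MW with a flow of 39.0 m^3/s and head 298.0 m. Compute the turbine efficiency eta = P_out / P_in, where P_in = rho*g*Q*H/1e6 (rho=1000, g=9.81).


P_in = 1000 * 9.81 * 39.0 * 298.0 / 1e6 = 114.0118 MW
eta = 102.6 / 114.0118 = 0.8999


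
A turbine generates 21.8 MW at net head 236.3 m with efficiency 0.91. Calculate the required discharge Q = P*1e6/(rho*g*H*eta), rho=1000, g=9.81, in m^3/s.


Q = 21.8 * 1e6 / (1000 * 9.81 * 236.3 * 0.91) = 10.3343 m^3/s


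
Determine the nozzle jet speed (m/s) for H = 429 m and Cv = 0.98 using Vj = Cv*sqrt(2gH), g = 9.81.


Vj = 0.98 * sqrt(2*9.81*429) = 89.9092 m/s


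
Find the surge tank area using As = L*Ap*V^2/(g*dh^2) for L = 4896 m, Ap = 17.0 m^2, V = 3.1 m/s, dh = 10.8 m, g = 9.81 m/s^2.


As = 4896 * 17.0 * 3.1^2 / (9.81 * 10.8^2) = 699.0322 m^2


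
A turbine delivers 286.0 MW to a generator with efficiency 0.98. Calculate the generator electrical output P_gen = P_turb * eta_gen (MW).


P_gen = 286.0 * 0.98 = 280.2800 MW


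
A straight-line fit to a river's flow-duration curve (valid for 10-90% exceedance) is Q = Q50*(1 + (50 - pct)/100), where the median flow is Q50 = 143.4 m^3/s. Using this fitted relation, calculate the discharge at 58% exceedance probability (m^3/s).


Q = 143.4 * (1 + (50 - 58)/100) = 131.9280 m^3/s


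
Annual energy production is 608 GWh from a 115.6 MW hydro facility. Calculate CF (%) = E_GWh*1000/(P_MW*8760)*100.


CF = 608 * 1000 / (115.6 * 8760) * 100 = 60.0401 %


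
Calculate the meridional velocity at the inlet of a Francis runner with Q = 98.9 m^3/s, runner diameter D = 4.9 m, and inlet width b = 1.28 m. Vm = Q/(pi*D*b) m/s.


Vm = 98.9 / (pi * 4.9 * 1.28) = 5.0193 m/s


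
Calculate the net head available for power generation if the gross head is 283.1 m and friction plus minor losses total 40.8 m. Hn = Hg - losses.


Hn = 283.1 - 40.8 = 242.3000 m


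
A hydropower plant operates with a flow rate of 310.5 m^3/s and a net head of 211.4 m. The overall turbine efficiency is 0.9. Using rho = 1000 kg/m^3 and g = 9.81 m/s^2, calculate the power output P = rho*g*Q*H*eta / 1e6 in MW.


P = 1000 * 9.81 * 310.5 * 211.4 * 0.9 / 1e6 = 579.5329 MW


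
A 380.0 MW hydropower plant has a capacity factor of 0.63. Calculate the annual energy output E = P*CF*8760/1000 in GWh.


E = 380.0 * 0.63 * 8760 / 1000 = 2097.1440 GWh


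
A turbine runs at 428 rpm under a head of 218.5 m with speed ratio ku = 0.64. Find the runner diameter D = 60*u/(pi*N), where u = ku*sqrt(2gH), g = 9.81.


u = 0.64 * sqrt(2*9.81*218.5) = 41.9040 m/s
D = 60 * 41.9040 / (pi * 428) = 1.8699 m


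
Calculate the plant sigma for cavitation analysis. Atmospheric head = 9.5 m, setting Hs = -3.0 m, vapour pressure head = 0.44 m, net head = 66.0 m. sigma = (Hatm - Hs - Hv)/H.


sigma = (9.5 - (-3.0) - 0.44) / 66.0 = 0.1827


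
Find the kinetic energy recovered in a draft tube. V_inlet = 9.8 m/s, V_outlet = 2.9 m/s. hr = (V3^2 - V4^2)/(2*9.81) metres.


hr = (9.8^2 - 2.9^2) / (2*9.81) = 4.4664 m


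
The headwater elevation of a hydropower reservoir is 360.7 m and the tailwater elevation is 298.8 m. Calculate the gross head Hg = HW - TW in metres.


Hg = 360.7 - 298.8 = 61.9000 m


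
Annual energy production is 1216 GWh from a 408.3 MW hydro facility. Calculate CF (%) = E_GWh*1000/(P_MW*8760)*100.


CF = 1216 * 1000 / (408.3 * 8760) * 100 = 33.9977 %


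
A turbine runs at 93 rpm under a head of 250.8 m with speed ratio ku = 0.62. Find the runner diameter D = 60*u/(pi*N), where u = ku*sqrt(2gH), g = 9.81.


u = 0.62 * sqrt(2*9.81*250.8) = 43.4916 m/s
D = 60 * 43.4916 / (pi * 93) = 8.9315 m


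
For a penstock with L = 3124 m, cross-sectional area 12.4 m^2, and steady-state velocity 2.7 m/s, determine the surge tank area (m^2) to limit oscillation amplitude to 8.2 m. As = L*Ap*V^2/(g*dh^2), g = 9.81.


As = 3124 * 12.4 * 2.7^2 / (9.81 * 8.2^2) = 428.1180 m^2


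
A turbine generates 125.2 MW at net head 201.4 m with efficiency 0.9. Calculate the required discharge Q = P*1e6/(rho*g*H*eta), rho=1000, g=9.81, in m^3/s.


Q = 125.2 * 1e6 / (1000 * 9.81 * 201.4 * 0.9) = 70.4098 m^3/s


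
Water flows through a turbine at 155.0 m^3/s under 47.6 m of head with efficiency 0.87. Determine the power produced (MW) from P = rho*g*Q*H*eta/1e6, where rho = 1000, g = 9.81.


P = 1000 * 9.81 * 155.0 * 47.6 * 0.87 / 1e6 = 62.9690 MW


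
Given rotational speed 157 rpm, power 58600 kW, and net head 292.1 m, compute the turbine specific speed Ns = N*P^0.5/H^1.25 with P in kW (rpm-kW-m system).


Ns = 157 * 58600^0.5 / 292.1^1.25 = 31.4727


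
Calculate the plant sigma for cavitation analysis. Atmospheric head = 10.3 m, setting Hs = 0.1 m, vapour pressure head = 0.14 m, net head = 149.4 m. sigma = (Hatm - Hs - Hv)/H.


sigma = (10.3 - 0.1 - 0.14) / 149.4 = 0.0673


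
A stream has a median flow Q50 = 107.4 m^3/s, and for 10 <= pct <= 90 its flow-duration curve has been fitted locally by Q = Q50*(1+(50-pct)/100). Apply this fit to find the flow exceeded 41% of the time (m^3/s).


Q = 107.4 * (1 + (50 - 41)/100) = 117.0660 m^3/s


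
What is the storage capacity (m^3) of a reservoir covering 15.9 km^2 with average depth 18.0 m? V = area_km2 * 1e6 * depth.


V = 15.9 * 1e6 * 18.0 = 2.8620e+08 m^3


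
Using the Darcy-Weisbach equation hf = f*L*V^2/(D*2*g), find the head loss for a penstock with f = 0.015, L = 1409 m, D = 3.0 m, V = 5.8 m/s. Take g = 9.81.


hf = 0.015 * 1409 * 5.8^2 / (3.0 * 2 * 9.81) = 12.0792 m


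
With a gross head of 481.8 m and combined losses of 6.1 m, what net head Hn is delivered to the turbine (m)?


Hn = 481.8 - 6.1 = 475.7000 m


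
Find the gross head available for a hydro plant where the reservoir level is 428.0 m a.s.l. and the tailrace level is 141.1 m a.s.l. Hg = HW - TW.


Hg = 428.0 - 141.1 = 286.9000 m


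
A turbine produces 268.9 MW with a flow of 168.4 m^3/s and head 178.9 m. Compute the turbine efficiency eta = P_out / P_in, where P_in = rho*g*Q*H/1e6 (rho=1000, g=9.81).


P_in = 1000 * 9.81 * 168.4 * 178.9 / 1e6 = 295.5435 MW
eta = 268.9 / 295.5435 = 0.9098


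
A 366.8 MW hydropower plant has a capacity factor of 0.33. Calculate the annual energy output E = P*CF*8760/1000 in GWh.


E = 366.8 * 0.33 * 8760 / 1000 = 1060.3454 GWh


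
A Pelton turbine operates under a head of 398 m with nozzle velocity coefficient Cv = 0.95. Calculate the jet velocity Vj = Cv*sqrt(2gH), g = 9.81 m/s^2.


Vj = 0.95 * sqrt(2*9.81*398) = 83.9488 m/s


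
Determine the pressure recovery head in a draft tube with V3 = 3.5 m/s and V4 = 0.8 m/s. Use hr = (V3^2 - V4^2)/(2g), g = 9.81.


hr = (3.5^2 - 0.8^2) / (2*9.81) = 0.5917 m


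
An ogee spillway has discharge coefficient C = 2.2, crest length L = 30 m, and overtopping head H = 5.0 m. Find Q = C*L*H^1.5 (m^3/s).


Q = 2.2 * 30 * 5.0^1.5 = 737.9024 m^3/s


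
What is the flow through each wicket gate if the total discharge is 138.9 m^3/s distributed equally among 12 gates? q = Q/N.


q = 138.9 / 12 = 11.5750 m^3/s


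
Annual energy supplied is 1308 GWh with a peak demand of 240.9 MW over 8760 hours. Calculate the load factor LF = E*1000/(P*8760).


LF = 1308 * 1000 / (240.9 * 8760) = 0.6198


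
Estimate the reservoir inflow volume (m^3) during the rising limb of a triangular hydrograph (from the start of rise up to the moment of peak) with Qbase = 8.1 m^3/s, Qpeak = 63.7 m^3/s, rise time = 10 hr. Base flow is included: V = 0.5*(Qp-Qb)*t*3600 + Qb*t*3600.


V = 0.5*(63.7 - 8.1)*10*3600 + 8.1*10*3600 = 1.2924e+06 m^3


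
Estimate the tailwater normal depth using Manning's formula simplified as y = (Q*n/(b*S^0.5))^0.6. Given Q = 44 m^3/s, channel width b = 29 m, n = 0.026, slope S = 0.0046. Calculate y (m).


y = (44 * 0.026 / (29 * 0.0046^0.5))^0.6 = 0.7224 m


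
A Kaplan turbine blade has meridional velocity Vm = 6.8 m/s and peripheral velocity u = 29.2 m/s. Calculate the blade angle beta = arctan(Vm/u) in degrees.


beta = arctan(6.8 / 29.2) = 13.1092 degrees


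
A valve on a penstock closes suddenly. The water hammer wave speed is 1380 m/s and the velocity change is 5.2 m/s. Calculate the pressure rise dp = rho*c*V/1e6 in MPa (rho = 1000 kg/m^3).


dp = 1000 * 1380 * 5.2 / 1e6 = 7.1760 MPa


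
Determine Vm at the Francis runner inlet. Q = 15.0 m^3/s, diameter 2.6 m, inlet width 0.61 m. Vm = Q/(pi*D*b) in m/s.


Vm = 15.0 / (pi * 2.6 * 0.61) = 3.0105 m/s


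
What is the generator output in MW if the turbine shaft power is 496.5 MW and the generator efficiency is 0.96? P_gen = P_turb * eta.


P_gen = 496.5 * 0.96 = 476.6400 MW


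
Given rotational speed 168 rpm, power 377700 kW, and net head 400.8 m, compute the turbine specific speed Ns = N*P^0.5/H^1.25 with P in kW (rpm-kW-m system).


Ns = 168 * 377700^0.5 / 400.8^1.25 = 57.5736


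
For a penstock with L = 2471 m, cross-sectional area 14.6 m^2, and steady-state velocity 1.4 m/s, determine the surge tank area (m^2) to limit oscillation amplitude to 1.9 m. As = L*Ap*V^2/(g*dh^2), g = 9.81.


As = 2471 * 14.6 * 1.4^2 / (9.81 * 1.9^2) = 1996.6662 m^2


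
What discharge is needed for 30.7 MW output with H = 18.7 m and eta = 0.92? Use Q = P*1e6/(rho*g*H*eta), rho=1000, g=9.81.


Q = 30.7 * 1e6 / (1000 * 9.81 * 18.7 * 0.92) = 181.9030 m^3/s


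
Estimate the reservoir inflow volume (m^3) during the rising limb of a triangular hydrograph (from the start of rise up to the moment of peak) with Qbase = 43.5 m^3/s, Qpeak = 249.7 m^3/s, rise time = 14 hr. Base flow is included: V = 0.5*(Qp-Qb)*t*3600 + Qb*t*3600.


V = 0.5*(249.7 - 43.5)*14*3600 + 43.5*14*3600 = 7.3886e+06 m^3


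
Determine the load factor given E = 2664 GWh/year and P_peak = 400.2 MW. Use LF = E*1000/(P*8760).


LF = 2664 * 1000 / (400.2 * 8760) = 0.7599


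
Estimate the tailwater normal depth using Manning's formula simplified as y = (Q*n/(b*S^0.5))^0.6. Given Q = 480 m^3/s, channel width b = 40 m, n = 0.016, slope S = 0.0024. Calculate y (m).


y = (480 * 0.016 / (40 * 0.0024^0.5))^0.6 = 2.2694 m


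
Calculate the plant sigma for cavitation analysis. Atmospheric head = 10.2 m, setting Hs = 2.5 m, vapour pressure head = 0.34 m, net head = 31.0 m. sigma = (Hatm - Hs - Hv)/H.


sigma = (10.2 - 2.5 - 0.34) / 31.0 = 0.2374


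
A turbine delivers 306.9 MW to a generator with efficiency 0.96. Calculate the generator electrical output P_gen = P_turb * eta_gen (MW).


P_gen = 306.9 * 0.96 = 294.6240 MW


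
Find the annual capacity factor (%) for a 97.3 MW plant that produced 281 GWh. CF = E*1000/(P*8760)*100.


CF = 281 * 1000 / (97.3 * 8760) * 100 = 32.9678 %


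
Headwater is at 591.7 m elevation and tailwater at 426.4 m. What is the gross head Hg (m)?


Hg = 591.7 - 426.4 = 165.3000 m


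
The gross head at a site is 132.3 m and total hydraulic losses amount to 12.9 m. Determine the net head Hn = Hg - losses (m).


Hn = 132.3 - 12.9 = 119.4000 m


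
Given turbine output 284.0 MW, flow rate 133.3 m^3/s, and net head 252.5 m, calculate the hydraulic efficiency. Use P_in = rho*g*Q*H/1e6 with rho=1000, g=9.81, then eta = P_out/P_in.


P_in = 1000 * 9.81 * 133.3 * 252.5 / 1e6 = 330.1874 MW
eta = 284.0 / 330.1874 = 0.8601


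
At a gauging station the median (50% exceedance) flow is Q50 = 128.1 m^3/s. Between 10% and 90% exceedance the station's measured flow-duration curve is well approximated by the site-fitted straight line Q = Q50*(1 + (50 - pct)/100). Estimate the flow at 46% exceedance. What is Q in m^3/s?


Q = 128.1 * (1 + (50 - 46)/100) = 133.2240 m^3/s


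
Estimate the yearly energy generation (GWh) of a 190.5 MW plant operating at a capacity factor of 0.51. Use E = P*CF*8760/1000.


E = 190.5 * 0.51 * 8760 / 1000 = 851.0778 GWh


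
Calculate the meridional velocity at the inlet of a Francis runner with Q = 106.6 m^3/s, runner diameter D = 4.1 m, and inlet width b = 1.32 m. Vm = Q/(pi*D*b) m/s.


Vm = 106.6 / (pi * 4.1 * 1.32) = 6.2697 m/s


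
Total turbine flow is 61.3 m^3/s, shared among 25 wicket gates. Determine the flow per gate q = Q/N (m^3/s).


q = 61.3 / 25 = 2.4520 m^3/s


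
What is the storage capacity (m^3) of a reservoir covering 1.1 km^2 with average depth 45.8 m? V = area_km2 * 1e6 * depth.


V = 1.1 * 1e6 * 45.8 = 5.0380e+07 m^3


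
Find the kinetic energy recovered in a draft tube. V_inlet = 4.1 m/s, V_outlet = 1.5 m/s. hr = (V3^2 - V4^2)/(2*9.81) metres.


hr = (4.1^2 - 1.5^2) / (2*9.81) = 0.7421 m


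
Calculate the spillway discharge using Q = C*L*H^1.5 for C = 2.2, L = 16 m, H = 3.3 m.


Q = 2.2 * 16 * 3.3^1.5 = 211.0151 m^3/s


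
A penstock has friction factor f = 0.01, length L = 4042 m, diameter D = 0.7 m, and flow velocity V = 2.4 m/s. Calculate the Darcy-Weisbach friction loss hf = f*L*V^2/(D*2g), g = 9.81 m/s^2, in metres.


hf = 0.01 * 4042 * 2.4^2 / (0.7 * 2 * 9.81) = 16.9520 m


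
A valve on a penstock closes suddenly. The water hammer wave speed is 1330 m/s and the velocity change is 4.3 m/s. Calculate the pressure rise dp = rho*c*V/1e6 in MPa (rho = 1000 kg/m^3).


dp = 1000 * 1330 * 4.3 / 1e6 = 5.7190 MPa


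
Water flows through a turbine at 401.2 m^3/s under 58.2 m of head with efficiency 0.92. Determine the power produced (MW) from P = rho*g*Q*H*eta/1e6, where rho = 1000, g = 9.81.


P = 1000 * 9.81 * 401.2 * 58.2 * 0.92 / 1e6 = 210.7370 MW


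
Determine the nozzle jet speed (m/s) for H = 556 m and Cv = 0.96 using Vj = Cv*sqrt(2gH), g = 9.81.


Vj = 0.96 * sqrt(2*9.81*556) = 100.2670 m/s


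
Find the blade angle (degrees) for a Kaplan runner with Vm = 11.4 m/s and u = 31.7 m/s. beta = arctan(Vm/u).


beta = arctan(11.4 / 31.7) = 19.7797 degrees


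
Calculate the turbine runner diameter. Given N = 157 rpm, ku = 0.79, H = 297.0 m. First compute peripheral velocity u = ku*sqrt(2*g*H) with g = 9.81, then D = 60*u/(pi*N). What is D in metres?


u = 0.79 * sqrt(2*9.81*297.0) = 60.3052 m/s
D = 60 * 60.3052 / (pi * 157) = 7.3360 m


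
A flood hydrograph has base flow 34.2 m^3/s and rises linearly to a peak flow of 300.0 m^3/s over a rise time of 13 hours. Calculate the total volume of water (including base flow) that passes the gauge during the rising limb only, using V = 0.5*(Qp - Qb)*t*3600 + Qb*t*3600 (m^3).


V = 0.5*(300.0 - 34.2)*13*3600 + 34.2*13*3600 = 7.8203e+06 m^3


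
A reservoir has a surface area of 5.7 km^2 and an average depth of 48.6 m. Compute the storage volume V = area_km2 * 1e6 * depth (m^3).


V = 5.7 * 1e6 * 48.6 = 2.7702e+08 m^3


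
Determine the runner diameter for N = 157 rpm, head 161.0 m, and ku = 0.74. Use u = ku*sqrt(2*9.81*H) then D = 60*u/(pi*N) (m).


u = 0.74 * sqrt(2*9.81*161.0) = 41.5905 m/s
D = 60 * 41.5905 / (pi * 157) = 5.0594 m


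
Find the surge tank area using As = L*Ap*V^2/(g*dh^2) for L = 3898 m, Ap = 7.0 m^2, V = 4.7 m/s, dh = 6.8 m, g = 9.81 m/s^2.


As = 3898 * 7.0 * 4.7^2 / (9.81 * 6.8^2) = 1328.7668 m^2


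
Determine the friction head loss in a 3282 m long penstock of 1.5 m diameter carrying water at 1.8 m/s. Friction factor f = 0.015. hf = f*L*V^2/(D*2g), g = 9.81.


hf = 0.015 * 3282 * 1.8^2 / (1.5 * 2 * 9.81) = 5.4198 m


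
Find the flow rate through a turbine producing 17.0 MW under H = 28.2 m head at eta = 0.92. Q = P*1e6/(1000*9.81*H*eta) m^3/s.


Q = 17.0 * 1e6 / (1000 * 9.81 * 28.2 * 0.92) = 66.7948 m^3/s


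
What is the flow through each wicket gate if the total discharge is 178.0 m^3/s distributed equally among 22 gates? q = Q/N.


q = 178.0 / 22 = 8.0909 m^3/s


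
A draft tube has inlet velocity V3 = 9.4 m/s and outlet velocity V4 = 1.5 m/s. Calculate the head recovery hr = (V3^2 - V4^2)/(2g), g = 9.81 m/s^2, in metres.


hr = (9.4^2 - 1.5^2) / (2*9.81) = 4.3889 m


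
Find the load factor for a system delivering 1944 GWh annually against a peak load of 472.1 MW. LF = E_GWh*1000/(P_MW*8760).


LF = 1944 * 1000 / (472.1 * 8760) = 0.4701


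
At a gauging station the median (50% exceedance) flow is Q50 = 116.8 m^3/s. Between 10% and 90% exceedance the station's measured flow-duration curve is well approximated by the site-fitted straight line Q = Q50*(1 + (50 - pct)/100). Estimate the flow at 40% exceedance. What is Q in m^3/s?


Q = 116.8 * (1 + (50 - 40)/100) = 128.4800 m^3/s


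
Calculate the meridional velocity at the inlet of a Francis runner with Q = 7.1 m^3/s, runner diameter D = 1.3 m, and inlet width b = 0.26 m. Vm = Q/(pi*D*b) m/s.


Vm = 7.1 / (pi * 1.3 * 0.26) = 6.6864 m/s


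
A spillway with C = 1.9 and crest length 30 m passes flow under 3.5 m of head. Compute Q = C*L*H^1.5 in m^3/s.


Q = 1.9 * 30 * 3.5^1.5 = 373.2303 m^3/s


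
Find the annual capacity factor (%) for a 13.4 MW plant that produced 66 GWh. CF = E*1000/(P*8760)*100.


CF = 66 * 1000 / (13.4 * 8760) * 100 = 56.2257 %


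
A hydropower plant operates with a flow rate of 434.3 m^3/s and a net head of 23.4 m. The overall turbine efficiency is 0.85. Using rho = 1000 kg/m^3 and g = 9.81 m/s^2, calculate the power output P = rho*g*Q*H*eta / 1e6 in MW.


P = 1000 * 9.81 * 434.3 * 23.4 * 0.85 / 1e6 = 84.7410 MW


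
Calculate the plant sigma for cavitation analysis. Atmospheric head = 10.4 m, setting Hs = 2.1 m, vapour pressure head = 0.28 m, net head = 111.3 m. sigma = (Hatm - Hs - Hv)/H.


sigma = (10.4 - 2.1 - 0.28) / 111.3 = 0.0721


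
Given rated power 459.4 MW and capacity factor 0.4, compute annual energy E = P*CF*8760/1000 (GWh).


E = 459.4 * 0.4 * 8760 / 1000 = 1609.7376 GWh


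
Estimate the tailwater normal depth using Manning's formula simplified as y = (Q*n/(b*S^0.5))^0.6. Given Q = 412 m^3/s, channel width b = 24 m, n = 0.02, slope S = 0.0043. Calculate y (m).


y = (412 * 0.02 / (24 * 0.0043^0.5))^0.6 = 2.7002 m


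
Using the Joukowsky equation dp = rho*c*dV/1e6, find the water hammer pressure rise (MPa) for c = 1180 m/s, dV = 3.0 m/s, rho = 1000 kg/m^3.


dp = 1000 * 1180 * 3.0 / 1e6 = 3.5400 MPa


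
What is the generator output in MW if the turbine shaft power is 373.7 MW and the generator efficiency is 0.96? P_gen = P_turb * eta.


P_gen = 373.7 * 0.96 = 358.7520 MW


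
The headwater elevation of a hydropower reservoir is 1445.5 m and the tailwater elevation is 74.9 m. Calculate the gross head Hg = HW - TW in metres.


Hg = 1445.5 - 74.9 = 1370.6000 m


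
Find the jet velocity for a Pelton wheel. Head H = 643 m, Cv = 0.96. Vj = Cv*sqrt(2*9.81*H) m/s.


Vj = 0.96 * sqrt(2*9.81*643) = 107.8267 m/s


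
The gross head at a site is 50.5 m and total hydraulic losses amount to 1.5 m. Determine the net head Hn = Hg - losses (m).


Hn = 50.5 - 1.5 = 49.0000 m


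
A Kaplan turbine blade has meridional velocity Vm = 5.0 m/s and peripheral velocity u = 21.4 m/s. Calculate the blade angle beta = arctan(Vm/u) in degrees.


beta = arctan(5.0 / 21.4) = 13.1509 degrees


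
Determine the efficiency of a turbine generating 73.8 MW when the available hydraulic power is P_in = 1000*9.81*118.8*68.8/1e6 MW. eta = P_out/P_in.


P_in = 1000 * 9.81 * 118.8 * 68.8 / 1e6 = 80.1814 MW
eta = 73.8 / 80.1814 = 0.9204


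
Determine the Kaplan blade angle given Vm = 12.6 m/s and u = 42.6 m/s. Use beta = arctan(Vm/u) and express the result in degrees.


beta = arctan(12.6 / 42.6) = 16.4769 degrees


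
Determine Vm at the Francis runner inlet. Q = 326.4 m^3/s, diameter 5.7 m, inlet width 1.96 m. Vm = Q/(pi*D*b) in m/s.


Vm = 326.4 / (pi * 5.7 * 1.96) = 9.2997 m/s


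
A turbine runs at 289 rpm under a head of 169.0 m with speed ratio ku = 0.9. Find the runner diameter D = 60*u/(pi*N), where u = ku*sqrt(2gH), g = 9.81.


u = 0.9 * sqrt(2*9.81*169.0) = 51.8245 m/s
D = 60 * 51.8245 / (pi * 289) = 3.4248 m


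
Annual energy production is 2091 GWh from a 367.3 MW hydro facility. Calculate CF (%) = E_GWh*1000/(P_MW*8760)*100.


CF = 2091 * 1000 / (367.3 * 8760) * 100 = 64.9874 %


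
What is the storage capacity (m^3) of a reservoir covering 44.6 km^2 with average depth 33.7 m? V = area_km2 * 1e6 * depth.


V = 44.6 * 1e6 * 33.7 = 1.5030e+09 m^3


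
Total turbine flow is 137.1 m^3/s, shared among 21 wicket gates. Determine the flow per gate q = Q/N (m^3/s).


q = 137.1 / 21 = 6.5286 m^3/s


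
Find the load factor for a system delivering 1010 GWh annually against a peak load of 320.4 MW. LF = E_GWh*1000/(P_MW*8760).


LF = 1010 * 1000 / (320.4 * 8760) = 0.3599


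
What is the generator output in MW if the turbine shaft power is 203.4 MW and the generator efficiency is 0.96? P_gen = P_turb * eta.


P_gen = 203.4 * 0.96 = 195.2640 MW


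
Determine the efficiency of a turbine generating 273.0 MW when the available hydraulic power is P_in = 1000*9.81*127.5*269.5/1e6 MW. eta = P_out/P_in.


P_in = 1000 * 9.81 * 127.5 * 269.5 / 1e6 = 337.0839 MW
eta = 273.0 / 337.0839 = 0.8099


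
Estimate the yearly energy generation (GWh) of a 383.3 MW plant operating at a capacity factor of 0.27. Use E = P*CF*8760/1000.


E = 383.3 * 0.27 * 8760 / 1000 = 906.5812 GWh


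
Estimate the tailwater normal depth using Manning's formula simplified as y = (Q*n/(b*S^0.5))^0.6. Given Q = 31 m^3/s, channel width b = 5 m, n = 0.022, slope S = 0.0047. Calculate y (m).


y = (31 * 0.022 / (5 * 0.0047^0.5))^0.6 = 1.5110 m


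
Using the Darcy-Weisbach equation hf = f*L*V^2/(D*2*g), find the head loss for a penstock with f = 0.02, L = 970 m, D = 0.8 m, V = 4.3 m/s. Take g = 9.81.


hf = 0.02 * 970 * 4.3^2 / (0.8 * 2 * 9.81) = 22.8533 m


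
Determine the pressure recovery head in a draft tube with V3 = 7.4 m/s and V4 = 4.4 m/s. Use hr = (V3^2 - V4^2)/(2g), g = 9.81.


hr = (7.4^2 - 4.4^2) / (2*9.81) = 1.8043 m


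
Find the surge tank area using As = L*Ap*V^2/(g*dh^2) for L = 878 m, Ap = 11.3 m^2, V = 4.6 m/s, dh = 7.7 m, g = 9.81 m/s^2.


As = 878 * 11.3 * 4.6^2 / (9.81 * 7.7^2) = 360.9426 m^2


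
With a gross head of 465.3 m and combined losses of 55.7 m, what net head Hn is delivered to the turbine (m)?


Hn = 465.3 - 55.7 = 409.6000 m


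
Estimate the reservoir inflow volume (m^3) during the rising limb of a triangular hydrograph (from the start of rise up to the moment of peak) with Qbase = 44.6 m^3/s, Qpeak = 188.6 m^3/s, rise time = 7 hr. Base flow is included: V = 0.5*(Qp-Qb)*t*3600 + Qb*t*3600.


V = 0.5*(188.6 - 44.6)*7*3600 + 44.6*7*3600 = 2.9383e+06 m^3


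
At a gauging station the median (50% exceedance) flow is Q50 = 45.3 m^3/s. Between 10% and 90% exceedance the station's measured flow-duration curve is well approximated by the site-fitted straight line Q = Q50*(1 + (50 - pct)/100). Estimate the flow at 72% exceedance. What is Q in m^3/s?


Q = 45.3 * (1 + (50 - 72)/100) = 35.3340 m^3/s


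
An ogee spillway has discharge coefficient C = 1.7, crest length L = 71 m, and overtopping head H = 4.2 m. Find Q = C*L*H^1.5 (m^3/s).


Q = 1.7 * 71 * 4.2^1.5 = 1038.9178 m^3/s


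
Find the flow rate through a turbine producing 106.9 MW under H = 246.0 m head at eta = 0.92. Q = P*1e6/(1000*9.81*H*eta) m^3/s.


Q = 106.9 * 1e6 / (1000 * 9.81 * 246.0 * 0.92) = 48.1488 m^3/s


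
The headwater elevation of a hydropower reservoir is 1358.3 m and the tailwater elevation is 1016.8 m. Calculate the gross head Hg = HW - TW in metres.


Hg = 1358.3 - 1016.8 = 341.5000 m


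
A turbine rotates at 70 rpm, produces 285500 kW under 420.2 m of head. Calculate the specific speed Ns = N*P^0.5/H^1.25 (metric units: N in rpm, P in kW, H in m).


Ns = 70 * 285500^0.5 / 420.2^1.25 = 19.6599


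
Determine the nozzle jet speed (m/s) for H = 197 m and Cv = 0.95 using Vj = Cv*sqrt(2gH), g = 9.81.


Vj = 0.95 * sqrt(2*9.81*197) = 59.0617 m/s


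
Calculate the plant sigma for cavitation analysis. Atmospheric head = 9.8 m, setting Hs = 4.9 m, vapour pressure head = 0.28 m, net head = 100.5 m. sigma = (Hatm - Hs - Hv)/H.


sigma = (9.8 - 4.9 - 0.28) / 100.5 = 0.0460


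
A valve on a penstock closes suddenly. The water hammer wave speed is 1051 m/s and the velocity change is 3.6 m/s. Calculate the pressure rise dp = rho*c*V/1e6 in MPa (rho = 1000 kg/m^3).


dp = 1000 * 1051 * 3.6 / 1e6 = 3.7836 MPa


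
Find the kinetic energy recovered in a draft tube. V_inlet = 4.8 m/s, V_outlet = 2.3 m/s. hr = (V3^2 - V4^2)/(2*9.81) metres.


hr = (4.8^2 - 2.3^2) / (2*9.81) = 0.9047 m


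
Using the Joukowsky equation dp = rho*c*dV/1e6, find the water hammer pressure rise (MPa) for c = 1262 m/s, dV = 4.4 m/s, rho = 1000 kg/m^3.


dp = 1000 * 1262 * 4.4 / 1e6 = 5.5528 MPa


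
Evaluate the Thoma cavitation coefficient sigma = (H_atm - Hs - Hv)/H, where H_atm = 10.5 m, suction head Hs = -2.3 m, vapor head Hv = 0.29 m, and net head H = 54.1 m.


sigma = (10.5 - (-2.3) - 0.29) / 54.1 = 0.2312


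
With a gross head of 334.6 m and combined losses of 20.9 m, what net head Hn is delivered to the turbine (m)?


Hn = 334.6 - 20.9 = 313.7000 m


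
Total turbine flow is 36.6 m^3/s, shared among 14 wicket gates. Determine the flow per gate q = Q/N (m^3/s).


q = 36.6 / 14 = 2.6143 m^3/s


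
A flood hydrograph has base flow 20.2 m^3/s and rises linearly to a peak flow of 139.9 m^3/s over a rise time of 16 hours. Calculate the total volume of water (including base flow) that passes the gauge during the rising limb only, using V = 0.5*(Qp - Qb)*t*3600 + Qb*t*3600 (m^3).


V = 0.5*(139.9 - 20.2)*16*3600 + 20.2*16*3600 = 4.6109e+06 m^3


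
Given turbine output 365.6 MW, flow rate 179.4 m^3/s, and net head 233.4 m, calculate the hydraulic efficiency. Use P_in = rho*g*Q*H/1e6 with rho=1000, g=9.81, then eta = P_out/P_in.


P_in = 1000 * 9.81 * 179.4 * 233.4 / 1e6 = 410.7639 MW
eta = 365.6 / 410.7639 = 0.8900


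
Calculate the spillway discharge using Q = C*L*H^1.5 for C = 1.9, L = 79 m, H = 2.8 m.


Q = 1.9 * 79 * 2.8^1.5 = 703.2630 m^3/s


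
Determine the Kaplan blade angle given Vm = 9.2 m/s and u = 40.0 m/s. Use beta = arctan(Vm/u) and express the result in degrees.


beta = arctan(9.2 / 40.0) = 12.9528 degrees


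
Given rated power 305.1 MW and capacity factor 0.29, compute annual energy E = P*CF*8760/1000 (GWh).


E = 305.1 * 0.29 * 8760 / 1000 = 775.0760 GWh


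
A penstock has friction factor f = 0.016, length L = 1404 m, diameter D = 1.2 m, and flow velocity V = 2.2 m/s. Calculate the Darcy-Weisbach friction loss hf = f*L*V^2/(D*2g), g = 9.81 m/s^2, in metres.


hf = 0.016 * 1404 * 2.2^2 / (1.2 * 2 * 9.81) = 4.6180 m


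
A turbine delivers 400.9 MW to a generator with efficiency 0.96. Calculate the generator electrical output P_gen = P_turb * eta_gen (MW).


P_gen = 400.9 * 0.96 = 384.8640 MW


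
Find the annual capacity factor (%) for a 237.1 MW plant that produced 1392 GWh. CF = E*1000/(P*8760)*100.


CF = 1392 * 1000 / (237.1 * 8760) * 100 = 67.0199 %


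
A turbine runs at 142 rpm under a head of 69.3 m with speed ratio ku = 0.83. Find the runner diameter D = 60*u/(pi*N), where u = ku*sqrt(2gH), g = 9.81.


u = 0.83 * sqrt(2*9.81*69.3) = 30.6051 m/s
D = 60 * 30.6051 / (pi * 142) = 4.1163 m


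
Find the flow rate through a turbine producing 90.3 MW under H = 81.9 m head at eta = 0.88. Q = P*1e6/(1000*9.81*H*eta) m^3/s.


Q = 90.3 * 1e6 / (1000 * 9.81 * 81.9 * 0.88) = 127.7180 m^3/s


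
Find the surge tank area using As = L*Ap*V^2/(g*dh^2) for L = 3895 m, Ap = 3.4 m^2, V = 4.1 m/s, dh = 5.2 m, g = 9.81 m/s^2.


As = 3895 * 3.4 * 4.1^2 / (9.81 * 5.2^2) = 839.2250 m^2


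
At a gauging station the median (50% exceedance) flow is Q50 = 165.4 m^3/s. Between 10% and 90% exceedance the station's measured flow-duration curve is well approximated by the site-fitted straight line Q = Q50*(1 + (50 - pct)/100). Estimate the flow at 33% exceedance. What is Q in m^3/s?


Q = 165.4 * (1 + (50 - 33)/100) = 193.5180 m^3/s


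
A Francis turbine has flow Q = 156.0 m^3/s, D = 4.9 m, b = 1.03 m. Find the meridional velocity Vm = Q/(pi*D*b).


Vm = 156.0 / (pi * 4.9 * 1.03) = 9.8388 m/s


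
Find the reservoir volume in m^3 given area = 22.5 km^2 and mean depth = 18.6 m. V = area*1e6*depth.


V = 22.5 * 1e6 * 18.6 = 4.1850e+08 m^3


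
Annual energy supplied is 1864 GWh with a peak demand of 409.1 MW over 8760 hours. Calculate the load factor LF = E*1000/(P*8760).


LF = 1864 * 1000 / (409.1 * 8760) = 0.5201


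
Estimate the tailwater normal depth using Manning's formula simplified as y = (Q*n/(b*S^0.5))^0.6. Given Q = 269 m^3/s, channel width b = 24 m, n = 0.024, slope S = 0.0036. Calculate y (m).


y = (269 * 0.024 / (24 * 0.0036^0.5))^0.6 = 2.4601 m


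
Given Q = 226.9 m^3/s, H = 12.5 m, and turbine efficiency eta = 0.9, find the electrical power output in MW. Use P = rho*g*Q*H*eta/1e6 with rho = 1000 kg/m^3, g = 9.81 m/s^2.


P = 1000 * 9.81 * 226.9 * 12.5 * 0.9 / 1e6 = 25.0413 MW


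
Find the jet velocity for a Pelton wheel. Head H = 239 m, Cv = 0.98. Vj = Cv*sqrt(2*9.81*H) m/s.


Vj = 0.98 * sqrt(2*9.81*239) = 67.1080 m/s


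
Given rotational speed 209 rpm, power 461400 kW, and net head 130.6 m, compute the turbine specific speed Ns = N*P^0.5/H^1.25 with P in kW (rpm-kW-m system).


Ns = 209 * 461400^0.5 / 130.6^1.25 = 321.5556


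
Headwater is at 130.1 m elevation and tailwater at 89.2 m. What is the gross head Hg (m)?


Hg = 130.1 - 89.2 = 40.9000 m


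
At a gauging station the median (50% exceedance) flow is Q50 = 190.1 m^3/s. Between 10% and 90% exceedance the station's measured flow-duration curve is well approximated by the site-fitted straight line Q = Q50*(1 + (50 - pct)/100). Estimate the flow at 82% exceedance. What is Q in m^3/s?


Q = 190.1 * (1 + (50 - 82)/100) = 129.2680 m^3/s


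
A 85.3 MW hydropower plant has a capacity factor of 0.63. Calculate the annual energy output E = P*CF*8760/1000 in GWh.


E = 85.3 * 0.63 * 8760 / 1000 = 470.7536 GWh


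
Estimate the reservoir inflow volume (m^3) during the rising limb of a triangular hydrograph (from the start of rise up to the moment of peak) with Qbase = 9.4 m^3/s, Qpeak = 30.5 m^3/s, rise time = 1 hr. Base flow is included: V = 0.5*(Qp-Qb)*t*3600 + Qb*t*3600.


V = 0.5*(30.5 - 9.4)*1*3600 + 9.4*1*3600 = 71820.0000 m^3


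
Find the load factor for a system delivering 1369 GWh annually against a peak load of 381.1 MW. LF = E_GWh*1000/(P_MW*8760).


LF = 1369 * 1000 / (381.1 * 8760) = 0.4101
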